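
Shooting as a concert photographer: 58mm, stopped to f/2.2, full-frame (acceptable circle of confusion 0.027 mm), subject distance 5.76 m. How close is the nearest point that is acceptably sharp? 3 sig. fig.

5.23 m

Hyperfocal distance H = f²/(N·c) + f = 58²/(2.2 × 0.027) + 58 = 3364/0.0594 + 58 ≈ 56691.0 mm ≈ 56.69 m.
Near limit Dn = s·(H − f)/(H + s − 2f) = 5760 × (56691.0 − 58) / (56691.0 + 5760 − 2 × 58) = 5760 × 56633.0 / 62335.0 ≈ 5233.1 mm ≈ 5.23 m.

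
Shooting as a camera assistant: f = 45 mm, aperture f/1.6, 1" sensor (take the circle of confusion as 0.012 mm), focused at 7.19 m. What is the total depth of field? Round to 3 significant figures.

Hyperfocal distance H = f²/(N·c) + f = 45²/(1.6 × 0.012) + 45 = 2025/0.0192 + 45 ≈ 105513.7 mm ≈ 105.5 m.
Near limit Dn = s·(H − f)/(H + s − 2f) = 7190 × (105513.7 − 45) / (105513.7 + 7190 − 2 × 45) = 7190 × 105468.7 / 112613.7 ≈ 6733.82 mm.
Far limit Df = s·(H − f)/(H − s) = 7190 × (105513.7 − 45) / (105513.7 − 7190) = 7190 × 105468.7 / 98323.7 ≈ 7712.48 mm.
Depth of field = Df − Dn = 7712.48 − 6733.82 ≈ 978.66 mm ≈ 0.979 m.

0.979 m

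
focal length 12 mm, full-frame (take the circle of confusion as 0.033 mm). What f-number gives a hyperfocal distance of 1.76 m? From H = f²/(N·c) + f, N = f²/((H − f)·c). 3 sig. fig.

f/2.50

Rearrange H = f²/(N·c) + f for N: N = f² / ((H − f)·c).
N = 12² / ((1760 − 12) × 0.033) = 144 / 57.68 ≈ 2.50.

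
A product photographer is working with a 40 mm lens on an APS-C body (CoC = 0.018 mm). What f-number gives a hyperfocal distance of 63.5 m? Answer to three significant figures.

Rearrange H = f²/(N·c) + f for N: N = f² / ((H − f)·c).
N = 40² / ((63500 − 40) × 0.018) = 1600 / 1142 ≈ 1.40.

f/1.40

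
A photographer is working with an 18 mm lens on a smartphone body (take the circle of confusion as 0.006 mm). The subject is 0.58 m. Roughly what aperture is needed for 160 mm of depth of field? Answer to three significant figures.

Write h = H − f = f²/(N·c). The thin-lens limits are Dn = s·h/(h + (s−f)) and Df = s·h/(h − (s−f)), so DoF = Df − Dn = 2·s·(s−f)·h / (h² − (s−f)²).
That is a quadratic in h: DoF·h² − 2·s·(s−f)·h − DoF·(s−f)² = 0 ⇒ h = (s−f)·(s + √(s² + DoF²)) / DoF = 562 × (580 + √(580² + 160²)) / 160 = 562 × (580 + 601.664) / 160 ≈ 4150.6 mm.
Then N = f²/(c·h) = 18² / (0.006 × 4150.6) = 324 / 24.904 ≈ 13.

f/13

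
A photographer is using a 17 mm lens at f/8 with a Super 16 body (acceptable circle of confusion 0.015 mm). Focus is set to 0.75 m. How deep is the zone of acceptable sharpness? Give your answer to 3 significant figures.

0.503 m

Hyperfocal distance H = f²/(N·c) + f = 17²/(8 × 0.015) + 17 = 289/0.12 + 17 ≈ 2425.3 mm ≈ 2.425 m.
Near limit Dn = s·(H − f)/(H + s − 2f) = 750 × (2425.3 − 17) / (2425.3 + 750 − 2 × 17) = 750 × 2408.3 / 3141.3 ≈ 574.99 mm.
Far limit Df = s·(H − f)/(H − s) = 750 × (2425.3 − 17) / (2425.3 − 750) = 750 × 2408.3 / 1675.3 ≈ 1078.14 mm.
Depth of field = Df − Dn = 1078.14 − 574.99 ≈ 503.15 mm ≈ 0.503 m.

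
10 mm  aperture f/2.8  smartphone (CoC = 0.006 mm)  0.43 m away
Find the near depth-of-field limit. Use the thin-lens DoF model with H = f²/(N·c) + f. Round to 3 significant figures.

Hyperfocal distance H = f²/(N·c) + f = 10²/(2.8 × 0.006) + 10 = 100/0.0168 + 10 ≈ 5962.4 mm ≈ 5.962 m.
Near limit Dn = s·(H − f)/(H + s − 2f) = 430 × (5962.4 − 10) / (5962.4 + 430 − 2 × 10) = 430 × 5952.4 / 6372.4 ≈ 401.66 mm.

402 mm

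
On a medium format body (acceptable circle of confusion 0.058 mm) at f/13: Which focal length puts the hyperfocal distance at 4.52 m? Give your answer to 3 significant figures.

From H = f²/(N·c) + f, with f ≪ H: f ≈ √(H·N·c) = √(4520 × 13 × 0.058) = √3408.1 ≈ 58.38 mm.
Exact: f² + N·c·f − N·c·H = 0 ⇒ f = (−N·c + √((N·c)² + 4·N·c·H))/2 = (−0.754 + √13633)/2 ≈ 58.003 mm ≈ 58.0 mm.

58.0 mm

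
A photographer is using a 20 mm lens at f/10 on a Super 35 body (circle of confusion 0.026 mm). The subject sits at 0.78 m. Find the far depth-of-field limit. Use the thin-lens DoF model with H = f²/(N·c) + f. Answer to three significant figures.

1.54 m

Hyperfocal distance H = f²/(N·c) + f = 20²/(10 × 0.026) + 20 = 400/0.26 + 20 ≈ 1558.5 mm ≈ 1.558 m.
Far limit Df = s·(H − f)/(H − s) = 780 × (1558.5 − 20) / (1558.5 − 780) = 780 × 1538.5 / 778.5 ≈ 1541.5 mm ≈ 1.54 m.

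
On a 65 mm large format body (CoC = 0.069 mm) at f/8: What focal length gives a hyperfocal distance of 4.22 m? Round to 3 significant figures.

From H = f²/(N·c) + f, with f ≪ H: f ≈ √(H·N·c) = √(4220 × 8 × 0.069) = √2329.4 ≈ 48.26 mm.
Exact: f² + N·c·f − N·c·H = 0 ⇒ f = (−N·c + √((N·c)² + 4·N·c·H))/2 = (−0.552 + √9318.1)/2 ≈ 47.989 mm ≈ 48.0 mm.

48.0 mm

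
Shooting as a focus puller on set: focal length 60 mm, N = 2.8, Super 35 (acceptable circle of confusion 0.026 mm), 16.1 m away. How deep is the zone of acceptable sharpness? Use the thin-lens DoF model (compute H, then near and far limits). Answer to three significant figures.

Hyperfocal distance H = f²/(N·c) + f = 60²/(2.8 × 0.026) + 60 = 3600/0.0728 + 60 ≈ 49510.5 mm ≈ 49.51 m.
Near limit Dn = s·(H − f)/(H + s − 2f) = 16100 × (49510.5 − 60) / (49510.5 + 16100 − 2 × 60) = 16100 × 49450.5 / 65490.5 ≈ 12157 mm.
Far limit Df = s·(H − f)/(H − s) = 16100 × (49510.5 − 60) / (49510.5 − 16100) = 16100 × 49450.5 / 33410.5 ≈ 23829 mm.
Depth of field = Df − Dn = 23829 − 12157 ≈ 11672 mm ≈ 11.7 m.

11.7 m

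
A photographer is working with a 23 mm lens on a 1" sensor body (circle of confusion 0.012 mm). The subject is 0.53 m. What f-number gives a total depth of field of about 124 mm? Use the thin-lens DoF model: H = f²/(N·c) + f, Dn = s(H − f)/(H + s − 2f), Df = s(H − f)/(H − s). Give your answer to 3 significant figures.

Write h = H − f = f²/(N·c). The thin-lens limits are Dn = s·h/(h + (s−f)) and Df = s·h/(h − (s−f)), so DoF = Df − Dn = 2·s·(s−f)·h / (h² − (s−f)²).
That is a quadratic in h: DoF·h² − 2·s·(s−f)·h − DoF·(s−f)² = 0 ⇒ h = (s−f)·(s + √(s² + DoF²)) / DoF = 507 × (530 + √(530² + 124²)) / 124 = 507 × (530 + 544.312) / 124 ≈ 4392.6 mm.
Then N = f²/(c·h) = 23² / (0.012 × 4392.6) = 529 / 52.711 ≈ 10.

f/10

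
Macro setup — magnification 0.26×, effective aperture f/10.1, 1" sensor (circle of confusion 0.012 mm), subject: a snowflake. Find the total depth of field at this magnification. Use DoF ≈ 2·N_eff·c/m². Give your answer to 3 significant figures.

3.59 mm

At magnification m, DoF ≈ 2·N_eff·c/m² = 2 × 10.1 × 0.012 / 0.26² = 0.2424 / 0.0676 ≈ 3.59 mm.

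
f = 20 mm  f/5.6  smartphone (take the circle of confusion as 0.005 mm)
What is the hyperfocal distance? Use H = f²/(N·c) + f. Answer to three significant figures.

14.3 m

Hyperfocal distance H = f²/(N·c) + f = 20²/(5.6 × 0.005) + 20 = 400/0.028 + 20 ≈ 14305.7 mm ≈ 14.3 m.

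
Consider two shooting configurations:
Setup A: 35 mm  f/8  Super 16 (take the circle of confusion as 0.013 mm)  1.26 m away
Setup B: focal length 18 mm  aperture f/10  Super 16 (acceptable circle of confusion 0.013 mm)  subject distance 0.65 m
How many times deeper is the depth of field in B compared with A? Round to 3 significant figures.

Setup A: H = 35²/(8×0.013) + 35 ≈ 11813.8 mm; DoF = Df − Dn = 1406.25 − 1141.30 ≈ 264.95 mm.
Setup B: H = 18²/(10×0.013) + 18 ≈ 2510.3 mm; DoF = Df − Dn = 870.82 − 518.51 ≈ 352.31 mm.
Ratio = 352.31 / 264.95 ≈ 1.33.

1.33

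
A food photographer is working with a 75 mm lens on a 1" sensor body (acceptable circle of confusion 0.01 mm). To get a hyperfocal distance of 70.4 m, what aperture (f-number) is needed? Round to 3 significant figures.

f/8

Rearrange H = f²/(N·c) + f for N: N = f² / ((H − f)·c).
N = 75² / ((70400 − 75) × 0.01) = 5625 / 703.2 ≈ 8.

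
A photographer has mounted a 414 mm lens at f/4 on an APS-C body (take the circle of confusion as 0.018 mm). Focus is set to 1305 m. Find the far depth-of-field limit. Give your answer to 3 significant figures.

Hyperfocal distance H = f²/(N·c) + f = 414²/(4 × 0.018) + 414 = 171396/0.072 + 414 ≈ 2380914.0 mm ≈ 2381 m.
Far limit Df = s·(H − f)/(H − s) = 1305000 × (2380914.0 − 414) / (2380914.0 − 1305000) = 1305000 × 2380500.0 / 1075914.0 ≈ 2887361 mm ≈ 2890 m.

2890 m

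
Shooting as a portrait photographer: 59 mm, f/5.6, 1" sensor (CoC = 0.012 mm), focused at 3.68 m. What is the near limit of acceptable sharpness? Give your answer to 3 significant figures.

Hyperfocal distance H = f²/(N·c) + f = 59²/(5.6 × 0.012) + 59 = 3481/0.0672 + 59 ≈ 51859.6 mm ≈ 51.86 m.
Near limit Dn = s·(H − f)/(H + s − 2f) = 3680 × (51859.6 − 59) / (51859.6 + 3680 − 2 × 59) = 3680 × 51800.6 / 55421.6 ≈ 3439.6 mm ≈ 3.44 m.

3.44 m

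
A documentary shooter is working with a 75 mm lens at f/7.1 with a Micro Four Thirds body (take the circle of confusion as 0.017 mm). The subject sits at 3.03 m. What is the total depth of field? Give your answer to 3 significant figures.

Hyperfocal distance H = f²/(N·c) + f = 75²/(7.1 × 0.017) + 75 = 5625/0.1207 + 75 ≈ 46678.1 mm ≈ 46.68 m.
Near limit Dn = s·(H − f)/(H + s − 2f) = 3030 × (46678.1 − 75) / (46678.1 + 3030 − 2 × 75) = 3030 × 46603.1 / 49558.1 ≈ 2849.33 mm.
Far limit Df = s·(H − f)/(H − s) = 3030 × (46678.1 − 75) / (46678.1 − 3030) = 3030 × 46603.1 / 43648.1 ≈ 3235.13 mm.
Depth of field = Df − Dn = 3235.13 − 2849.33 ≈ 385.80 mm.

386 mm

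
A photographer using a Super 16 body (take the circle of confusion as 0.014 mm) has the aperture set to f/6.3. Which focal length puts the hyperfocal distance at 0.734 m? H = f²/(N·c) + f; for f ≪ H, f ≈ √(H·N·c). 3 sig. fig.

From H = f²/(N·c) + f, with f ≪ H: f ≈ √(H·N·c) = √(734 × 6.3 × 0.014) = √64.739 ≈ 8.046 mm.
Exact: f² + N·c·f − N·c·H = 0 ⇒ f = (−N·c + √((N·c)² + 4·N·c·H))/2 = (−0.0882 + √258.96)/2 ≈ 8.0021 mm ≈ 8.00 mm.

8.00 mm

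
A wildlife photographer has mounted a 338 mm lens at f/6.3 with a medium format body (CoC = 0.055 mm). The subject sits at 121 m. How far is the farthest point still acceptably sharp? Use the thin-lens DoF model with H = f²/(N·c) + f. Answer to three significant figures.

Hyperfocal distance H = f²/(N·c) + f = 338²/(6.3 × 0.055) + 338 = 114244/0.3465 + 338 ≈ 330046.5 mm ≈ 330.0 m.
Far limit Df = s·(H − f)/(H − s) = 121000 × (330046.5 − 338) / (330046.5 − 121000) = 121000 × 329708.5 / 209046.5 ≈ 190841 mm ≈ 191 m.

191 m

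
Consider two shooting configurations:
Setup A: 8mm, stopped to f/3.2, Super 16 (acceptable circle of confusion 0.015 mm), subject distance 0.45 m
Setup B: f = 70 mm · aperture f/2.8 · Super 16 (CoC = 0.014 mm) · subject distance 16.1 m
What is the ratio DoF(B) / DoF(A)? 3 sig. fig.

Setup A: H = 8²/(3.2×0.015) + 8 ≈ 1341.3 mm; DoF = Df − Dn = 673.15 − 337.96 ≈ 335.19 mm.
Setup B: H = 70²/(2.8×0.014) + 70 ≈ 125070.0 mm; DoF = Df − Dn = 18468.4 − 14270.0 ≈ 4198.4 mm.
Ratio = 4198.4 / 335.19 ≈ 12.5.

12.5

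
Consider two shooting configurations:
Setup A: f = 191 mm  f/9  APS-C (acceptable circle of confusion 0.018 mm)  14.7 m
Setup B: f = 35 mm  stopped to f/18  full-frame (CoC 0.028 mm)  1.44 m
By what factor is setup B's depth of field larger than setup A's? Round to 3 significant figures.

1.31

Setup A: H = 191²/(9×0.018) + 191 ≈ 225382.4 mm; DoF = Df − Dn = 15712.3 − 13810.2 ≈ 1902.1 mm.
Setup B: H = 35²/(18×0.028) + 35 ≈ 2465.6 mm; DoF = Df − Dn = 3412.8 − 912.5 ≈ 2500.3 mm.
Ratio = 2500.3 / 1902.1 ≈ 1.31.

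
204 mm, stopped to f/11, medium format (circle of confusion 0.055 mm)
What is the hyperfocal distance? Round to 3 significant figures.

Hyperfocal distance H = f²/(N·c) + f = 204²/(11 × 0.055) + 204 = 41616/0.605 + 204 ≈ 68990.8 mm ≈ 69.0 m.

69.0 m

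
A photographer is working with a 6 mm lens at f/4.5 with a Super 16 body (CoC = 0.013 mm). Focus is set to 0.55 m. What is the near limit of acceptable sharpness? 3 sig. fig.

Hyperfocal distance H = f²/(N·c) + f = 6²/(4.5 × 0.013) + 6 = 36/0.0585 + 6 ≈ 621.4 mm ≈ 0.621 m.
Near limit Dn = s·(H − f)/(H + s − 2f) = 550 × (621.4 − 6) / (621.4 + 550 − 2 × 6) = 550 × 615.4 / 1159.4 ≈ 291.93 mm.

292 mm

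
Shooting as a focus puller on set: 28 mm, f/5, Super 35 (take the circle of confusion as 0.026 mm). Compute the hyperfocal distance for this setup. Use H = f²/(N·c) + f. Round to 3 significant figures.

6.06 m

Hyperfocal distance H = f²/(N·c) + f = 28²/(5 × 0.026) + 28 = 784/0.13 + 28 ≈ 6058.8 mm ≈ 6.06 m.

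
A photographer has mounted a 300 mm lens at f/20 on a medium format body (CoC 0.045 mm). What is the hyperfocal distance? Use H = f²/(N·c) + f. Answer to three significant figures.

100 m

Hyperfocal distance H = f²/(N·c) + f = 300²/(20 × 0.045) + 300 = 90000/0.9 + 300 ≈ 100300.0 mm ≈ 100 m.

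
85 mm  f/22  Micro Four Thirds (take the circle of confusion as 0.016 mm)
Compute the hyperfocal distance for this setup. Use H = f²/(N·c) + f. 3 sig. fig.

Hyperfocal distance H = f²/(N·c) + f = 85²/(22 × 0.016) + 85 = 7225/0.352 + 85 ≈ 20610.6 mm ≈ 20.6 m.

20.6 m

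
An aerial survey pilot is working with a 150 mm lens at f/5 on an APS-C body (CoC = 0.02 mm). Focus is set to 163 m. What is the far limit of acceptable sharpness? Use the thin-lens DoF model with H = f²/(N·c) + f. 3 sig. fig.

Hyperfocal distance H = f²/(N·c) + f = 150²/(5 × 0.02) + 150 = 22500/0.1 + 150 ≈ 225150.0 mm ≈ 225.2 m.
Far limit Df = s·(H − f)/(H − s) = 163000 × (225150.0 − 150) / (225150.0 − 163000) = 163000 × 225000.0 / 62150.0 ≈ 590105 mm ≈ 590 m.

590 m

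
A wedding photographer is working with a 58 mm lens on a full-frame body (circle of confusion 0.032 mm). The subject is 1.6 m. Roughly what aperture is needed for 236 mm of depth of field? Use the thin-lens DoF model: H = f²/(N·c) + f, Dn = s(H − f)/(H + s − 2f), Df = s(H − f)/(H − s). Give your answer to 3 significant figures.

Write h = H − f = f²/(N·c). The thin-lens limits are Dn = s·h/(h + (s−f)) and Df = s·h/(h − (s−f)), so DoF = Df − Dn = 2·s·(s−f)·h / (h² − (s−f)²).
That is a quadratic in h: DoF·h² − 2·s·(s−f)·h − DoF·(s−f)² = 0 ⇒ h = (s−f)·(s + √(s² + DoF²)) / DoF = 1542 × (1600 + √(1600² + 236²)) / 236 = 1542 × (1600 + 1617.31) / 236 ≈ 21022 mm.
Then N = f²/(c·h) = 58² / (0.032 × 21022) = 3364 / 672.69 ≈ 5.

f/5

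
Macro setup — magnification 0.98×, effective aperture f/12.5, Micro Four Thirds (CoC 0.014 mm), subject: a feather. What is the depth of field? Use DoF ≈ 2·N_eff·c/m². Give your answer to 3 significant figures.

0.364 mm

At magnification m, DoF ≈ 2·N_eff·c/m² = 2 × 12.5 × 0.014 / 0.98² = 0.35 / 0.9604 ≈ 0.364 mm.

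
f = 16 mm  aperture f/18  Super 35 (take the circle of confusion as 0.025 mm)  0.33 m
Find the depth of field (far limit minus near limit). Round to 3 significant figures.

0.524 m

Hyperfocal distance H = f²/(N·c) + f = 16²/(18 × 0.025) + 16 = 256/0.45 + 16 ≈ 584.9 mm ≈ 0.585 m.
Near limit Dn = s·(H − f)/(H + s − 2f) = 330 × (584.9 − 16) / (584.9 + 330 − 2 × 16) = 330 × 568.9 / 882.9 ≈ 212.64 mm.
Far limit Df = s·(H − f)/(H − s) = 330 × (584.9 − 16) / (584.9 − 330) = 330 × 568.9 / 254.9 ≈ 736.53 mm.
Depth of field = Df − Dn = 736.53 − 212.64 ≈ 523.89 mm ≈ 0.524 m.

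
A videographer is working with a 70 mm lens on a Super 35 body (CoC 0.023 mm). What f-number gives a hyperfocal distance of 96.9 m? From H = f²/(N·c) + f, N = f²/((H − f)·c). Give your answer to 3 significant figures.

Rearrange H = f²/(N·c) + f for N: N = f² / ((H − f)·c).
N = 70² / ((96900 − 70) × 0.023) = 4900 / 2227 ≈ 2.20.

f/2.20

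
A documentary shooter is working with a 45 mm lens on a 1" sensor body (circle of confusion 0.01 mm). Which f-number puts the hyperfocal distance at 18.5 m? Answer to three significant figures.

Rearrange H = f²/(N·c) + f for N: N = f² / ((H − f)·c).
N = 45² / ((18500 − 45) × 0.01) = 2025 / 184.6 ≈ 11.

f/11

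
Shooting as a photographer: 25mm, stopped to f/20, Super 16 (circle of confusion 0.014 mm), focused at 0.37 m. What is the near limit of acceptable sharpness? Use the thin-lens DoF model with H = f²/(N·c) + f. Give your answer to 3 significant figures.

Hyperfocal distance H = f²/(N·c) + f = 25²/(20 × 0.014) + 25 = 625/0.28 + 25 ≈ 2257.1 mm ≈ 2.257 m.
Near limit Dn = s·(H − f)/(H + s − 2f) = 370 × (2257.1 − 25) / (2257.1 + 370 − 2 × 25) = 370 × 2232.1 / 2577.1 ≈ 320.47 mm.

320 mm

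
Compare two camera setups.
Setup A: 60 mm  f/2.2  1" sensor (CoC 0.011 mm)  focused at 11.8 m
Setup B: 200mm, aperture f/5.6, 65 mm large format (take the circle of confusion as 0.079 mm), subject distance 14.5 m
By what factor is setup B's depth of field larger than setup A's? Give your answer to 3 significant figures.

Setup A: H = 60²/(2.2×0.011) + 60 ≈ 148820.3 mm; DoF = Df − Dn = 12811.0 − 10936.9 ≈ 1874.1 mm.
Setup B: H = 200²/(5.6×0.079) + 200 ≈ 90615.9 mm; DoF = Df − Dn = 17224.1 − 12519.9 ≈ 4704.2 mm.
Ratio = 4704.2 / 1874.1 ≈ 2.51.

2.51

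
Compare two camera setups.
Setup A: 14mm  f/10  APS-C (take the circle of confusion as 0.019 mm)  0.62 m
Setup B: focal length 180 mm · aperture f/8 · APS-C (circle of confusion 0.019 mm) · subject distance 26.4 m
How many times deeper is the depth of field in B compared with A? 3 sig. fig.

Setup A: H = 14²/(10×0.019) + 14 ≈ 1045.6 mm; DoF = Df − Dn = 1502.8 − 390.6 ≈ 1112.2 mm.
Setup B: H = 180²/(8×0.019) + 180 ≈ 213337.9 mm; DoF = Df − Dn = 30102.9 − 23508.3 ≈ 6594.6 mm.
Ratio = 6594.6 / 1112.2 ≈ 5.93.

5.93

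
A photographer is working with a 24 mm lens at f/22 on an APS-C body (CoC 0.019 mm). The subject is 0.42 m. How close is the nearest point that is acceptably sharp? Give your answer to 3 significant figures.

Hyperfocal distance H = f²/(N·c) + f = 24²/(22 × 0.019) + 24 = 576/0.418 + 24 ≈ 1402.0 mm ≈ 1.402 m.
Near limit Dn = s·(H − f)/(H + s − 2f) = 420 × (1402.0 − 24) / (1402.0 + 420 − 2 × 24) = 420 × 1378.0 / 1774.0 ≈ 326.25 mm.

326 mm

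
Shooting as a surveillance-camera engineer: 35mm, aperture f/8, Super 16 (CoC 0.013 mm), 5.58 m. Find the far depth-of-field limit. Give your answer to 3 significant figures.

Hyperfocal distance H = f²/(N·c) + f = 35²/(8 × 0.013) + 35 = 1225/0.104 + 35 ≈ 11813.8 mm ≈ 11.81 m.
Far limit Df = s·(H − f)/(H − s) = 5580 × (11813.8 − 35) / (11813.8 − 5580) = 5580 × 11778.8 / 6233.8 ≈ 10543 mm ≈ 10.5 m.

10.5 m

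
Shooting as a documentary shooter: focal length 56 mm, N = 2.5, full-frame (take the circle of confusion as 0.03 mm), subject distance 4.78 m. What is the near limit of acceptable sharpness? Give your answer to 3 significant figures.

4.29 m

Hyperfocal distance H = f²/(N·c) + f = 56²/(2.5 × 0.03) + 56 = 3136/0.075 + 56 ≈ 41869.3 mm ≈ 41.87 m.
Near limit Dn = s·(H − f)/(H + s − 2f) = 4780 × (41869.3 − 56) / (41869.3 + 4780 − 2 × 56) = 4780 × 41813.3 / 46537.3 ≈ 4294.8 mm ≈ 4.29 m.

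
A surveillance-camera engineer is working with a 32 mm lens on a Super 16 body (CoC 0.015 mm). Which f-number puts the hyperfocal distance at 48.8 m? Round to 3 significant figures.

f/1.40

Rearrange H = f²/(N·c) + f for N: N = f² / ((H − f)·c).
N = 32² / ((48800 − 32) × 0.015) = 1024 / 731.5 ≈ 1.40.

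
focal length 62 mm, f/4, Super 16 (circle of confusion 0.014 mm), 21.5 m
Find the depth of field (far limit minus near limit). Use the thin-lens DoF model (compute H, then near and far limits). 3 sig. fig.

Hyperfocal distance H = f²/(N·c) + f = 62²/(4 × 0.014) + 62 = 3844/0.056 + 62 ≈ 68704.9 mm ≈ 68.70 m.
Near limit Dn = s·(H − f)/(H + s − 2f) = 21500 × (68704.9 − 62) / (68704.9 + 21500 − 2 × 62) = 21500 × 68642.9 / 90080.9 ≈ 16383 mm.
Far limit Df = s·(H − f)/(H − s) = 21500 × (68704.9 − 62) / (68704.9 − 21500) = 21500 × 68642.9 / 47204.9 ≈ 31264 mm.
Depth of field = Df − Dn = 31264 − 16383 ≈ 14881 mm ≈ 14.9 m.

14.9 m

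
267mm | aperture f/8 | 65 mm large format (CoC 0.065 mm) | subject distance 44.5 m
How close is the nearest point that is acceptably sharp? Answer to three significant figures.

33.6 m

Hyperfocal distance H = f²/(N·c) + f = 267²/(8 × 0.065) + 267 = 71289/0.52 + 267 ≈ 137361.2 mm ≈ 137.4 m.
Near limit Dn = s·(H − f)/(H + s − 2f) = 44500 × (137361.2 − 267) / (137361.2 + 44500 − 2 × 267) = 44500 × 137094.2 / 181327.2 ≈ 33645 mm ≈ 33.6 m.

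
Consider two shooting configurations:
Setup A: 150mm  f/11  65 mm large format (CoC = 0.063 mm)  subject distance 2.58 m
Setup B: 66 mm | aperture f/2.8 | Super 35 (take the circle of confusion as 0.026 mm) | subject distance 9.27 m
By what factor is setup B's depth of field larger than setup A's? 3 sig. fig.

7.52

Setup A: H = 150²/(11×0.063) + 150 ≈ 32617.5 mm; DoF = Df − Dn = 2788.72 − 2400.35 ≈ 388.37 mm.
Setup B: H = 66²/(2.8×0.026) + 66 ≈ 59901.2 mm; DoF = Df − Dn = 10955.1 − 8034.2 ≈ 2920.9 mm.
Ratio = 2920.9 / 388.37 ≈ 7.52.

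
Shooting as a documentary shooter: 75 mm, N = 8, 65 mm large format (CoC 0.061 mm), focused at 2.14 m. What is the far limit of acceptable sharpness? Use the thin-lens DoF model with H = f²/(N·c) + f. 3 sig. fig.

2.61 m

Hyperfocal distance H = f²/(N·c) + f = 75²/(8 × 0.061) + 75 = 5625/0.488 + 75 ≈ 11601.6 mm ≈ 11.60 m.
Far limit Df = s·(H − f)/(H − s) = 2140 × (11601.6 − 75) / (11601.6 − 2140) = 2140 × 11526.6 / 9461.6 ≈ 2607.1 mm ≈ 2.61 m.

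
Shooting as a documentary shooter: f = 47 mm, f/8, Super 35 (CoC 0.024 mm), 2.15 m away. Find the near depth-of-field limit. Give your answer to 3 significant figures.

1.82 m

Hyperfocal distance H = f²/(N·c) + f = 47²/(8 × 0.024) + 47 = 2209/0.192 + 47 ≈ 11552.2 mm ≈ 11.55 m.
Near limit Dn = s·(H − f)/(H + s − 2f) = 2150 × (11552.2 − 47) / (11552.2 + 2150 − 2 × 47) = 2150 × 11505.2 / 13608.2 ≈ 1817.7 mm ≈ 1.82 m.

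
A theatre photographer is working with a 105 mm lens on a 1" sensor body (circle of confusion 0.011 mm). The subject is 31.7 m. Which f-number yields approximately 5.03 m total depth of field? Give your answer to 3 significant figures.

f/2.50

Write h = H − f = f²/(N·c). The thin-lens limits are Dn = s·h/(h + (s−f)) and Df = s·h/(h − (s−f)), so DoF = Df − Dn = 2·s·(s−f)·h / (h² − (s−f)²).
That is a quadratic in h: DoF·h² − 2·s·(s−f)·h − DoF·(s−f)² = 0 ⇒ h = (s−f)·(s + √(s² + DoF²)) / DoF = 31595 × (31700 + √(31700² + 5030²)) / 5030 = 31595 × (31700 + 32096.6) / 5030 ≈ 400726 mm.
Then N = f²/(c·h) = 105² / (0.011 × 400726) = 11025 / 4408.0 ≈ 2.50.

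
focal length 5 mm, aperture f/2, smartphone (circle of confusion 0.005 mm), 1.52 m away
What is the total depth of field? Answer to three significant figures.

Hyperfocal distance H = f²/(N·c) + f = 5²/(2 × 0.005) + 5 = 25/0.01 + 5 ≈ 2505.0 mm ≈ 2.505 m.
Near limit Dn = s·(H − f)/(H + s − 2f) = 1520 × (2505.0 − 5) / (2505.0 + 1520 − 2 × 5) = 1520 × 2500.0 / 4015.0 ≈ 946.5 mm.
Far limit Df = s·(H − f)/(H − s) = 1520 × (2505.0 − 5) / (2505.0 − 1520) = 1520 × 2500.0 / 985.0 ≈ 3857.9 mm.
Depth of field = Df − Dn = 3857.9 − 946.5 ≈ 2911.4 mm ≈ 2.91 m.

2.91 m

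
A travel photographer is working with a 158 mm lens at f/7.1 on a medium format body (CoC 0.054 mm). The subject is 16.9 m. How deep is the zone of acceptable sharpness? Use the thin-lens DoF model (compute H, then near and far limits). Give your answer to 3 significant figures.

9.31 m

Hyperfocal distance H = f²/(N·c) + f = 158²/(7.1 × 0.054) + 158 = 24964/0.3834 + 158 ≈ 65270.2 mm ≈ 65.27 m.
Near limit Dn = s·(H − f)/(H + s − 2f) = 16900 × (65270.2 − 158) / (65270.2 + 16900 − 2 × 158) = 16900 × 65112.2 / 81854.2 ≈ 13443.4 mm.
Far limit Df = s·(H − f)/(H − s) = 16900 × (65270.2 − 158) / (65270.2 − 16900) = 16900 × 65112.2 / 48370.2 ≈ 22749.5 mm.
Depth of field = Df − Dn = 22749.5 − 13443.4 ≈ 9306.1 mm ≈ 9.31 m.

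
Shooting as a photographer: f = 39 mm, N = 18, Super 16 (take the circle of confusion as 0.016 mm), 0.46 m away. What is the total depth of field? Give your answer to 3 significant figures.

Hyperfocal distance H = f²/(N·c) + f = 39²/(18 × 0.016) + 39 = 1521/0.288 + 39 ≈ 5320.2 mm ≈ 5.320 m.
Near limit Dn = s·(H − f)/(H + s − 2f) = 460 × (5320.2 − 39) / (5320.2 + 460 − 2 × 39) = 460 × 5281.2 / 5702.2 ≈ 426.038 mm.
Far limit Df = s·(H − f)/(H − s) = 460 × (5320.2 − 39) / (5320.2 − 460) = 460 × 5281.2 / 4860.2 ≈ 499.846 mm.
Depth of field = Df − Dn = 499.846 − 426.038 ≈ 73.808 mm.

73.8 mm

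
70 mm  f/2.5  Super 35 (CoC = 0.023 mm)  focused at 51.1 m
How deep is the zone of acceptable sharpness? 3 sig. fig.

Hyperfocal distance H = f²/(N·c) + f = 70²/(2.5 × 0.023) + 70 = 4900/0.0575 + 70 ≈ 85287.4 mm ≈ 85.29 m.
Near limit Dn = s·(H − f)/(H + s − 2f) = 51100 × (85287.4 − 70) / (85287.4 + 51100 − 2 × 70) = 51100 × 85217.4 / 136247.4 ≈ 31961 mm.
Far limit Df = s·(H − f)/(H − s) = 51100 × (85287.4 − 70) / (85287.4 − 51100) = 51100 × 85217.4 / 34187.4 ≈ 127375 mm.
Depth of field = Df − Dn = 127375 − 31961 ≈ 95414 mm ≈ 95.4 m.

95.4 m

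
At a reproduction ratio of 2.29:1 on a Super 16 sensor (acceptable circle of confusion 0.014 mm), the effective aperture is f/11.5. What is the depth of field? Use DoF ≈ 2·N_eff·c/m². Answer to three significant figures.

At magnification m, DoF ≈ 2·N_eff·c/m² = 2 × 11.5 × 0.014 / 2.29² = 0.322 / 5.244 ≈ 0.0614 mm.

0.0614 mm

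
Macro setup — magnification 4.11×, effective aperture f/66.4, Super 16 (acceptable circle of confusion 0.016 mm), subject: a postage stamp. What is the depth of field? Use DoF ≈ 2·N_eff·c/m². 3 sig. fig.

0.126 mm

At magnification m, DoF ≈ 2·N_eff·c/m² = 2 × 66.4 × 0.016 / 4.11² = 2.125 / 16.89 ≈ 0.126 mm.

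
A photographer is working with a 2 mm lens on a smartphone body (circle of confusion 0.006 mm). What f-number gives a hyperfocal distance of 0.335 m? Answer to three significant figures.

f/2.00

Rearrange H = f²/(N·c) + f for N: N = f² / ((H − f)·c).
N = 2² / ((335 − 2) × 0.006) = 4 / 1.998 ≈ 2.00.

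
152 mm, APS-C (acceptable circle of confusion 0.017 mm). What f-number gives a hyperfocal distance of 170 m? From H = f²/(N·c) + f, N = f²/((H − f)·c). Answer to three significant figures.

Rearrange H = f²/(N·c) + f for N: N = f² / ((H − f)·c).
N = 152² / ((170000 − 152) × 0.017) = 23104 / 2887 ≈ 8.

f/8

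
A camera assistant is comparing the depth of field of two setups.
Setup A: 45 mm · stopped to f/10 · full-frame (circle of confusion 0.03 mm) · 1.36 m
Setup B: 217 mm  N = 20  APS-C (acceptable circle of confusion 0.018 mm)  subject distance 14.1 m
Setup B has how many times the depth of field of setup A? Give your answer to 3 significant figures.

Setup A: H = 45²/(10×0.03) + 45 ≈ 6795.0 mm; DoF = Df − Dn = 1689.05 − 1138.25 ≈ 550.80 mm.
Setup B: H = 217²/(20×0.018) + 217 ≈ 131019.8 mm; DoF = Df − Dn = 15774.2 − 12747.1 ≈ 3027.1 mm.
Ratio = 3027.1 / 550.80 ≈ 5.50.

5.50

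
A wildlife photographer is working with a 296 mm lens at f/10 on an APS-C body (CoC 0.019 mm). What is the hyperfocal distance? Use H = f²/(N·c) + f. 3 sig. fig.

Hyperfocal distance H = f²/(N·c) + f = 296²/(10 × 0.019) + 296 = 87616/0.19 + 296 ≈ 461432.8 mm ≈ 461 m.

461 m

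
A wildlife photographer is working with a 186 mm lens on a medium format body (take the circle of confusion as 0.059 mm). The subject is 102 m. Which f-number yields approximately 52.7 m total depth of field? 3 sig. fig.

f/1.40

Write h = H − f = f²/(N·c). The thin-lens limits are Dn = s·h/(h + (s−f)) and Df = s·h/(h − (s−f)), so DoF = Df − Dn = 2·s·(s−f)·h / (h² − (s−f)²).
That is a quadratic in h: DoF·h² − 2·s·(s−f)·h − DoF·(s−f)² = 0 ⇒ h = (s−f)·(s + √(s² + DoF²)) / DoF = 101814 × (102000 + √(102000² + 52700²)) / 52700 = 101814 × (102000 + 114810) / 52700 ≈ 418867 mm.
Then N = f²/(c·h) = 186² / (0.059 × 418867) = 34596 / 24713 ≈ 1.40.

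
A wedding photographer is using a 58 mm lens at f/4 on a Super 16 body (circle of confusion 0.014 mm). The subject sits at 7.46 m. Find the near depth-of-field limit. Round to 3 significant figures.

Hyperfocal distance H = f²/(N·c) + f = 58²/(4 × 0.014) + 58 = 3364/0.056 + 58 ≈ 60129.4 mm ≈ 60.13 m.
Near limit Dn = s·(H − f)/(H + s − 2f) = 7460 × (60129.4 − 58) / (60129.4 + 7460 − 2 × 58) = 7460 × 60071.4 / 67473.4 ≈ 6641.6 mm ≈ 6.64 m.

6.64 m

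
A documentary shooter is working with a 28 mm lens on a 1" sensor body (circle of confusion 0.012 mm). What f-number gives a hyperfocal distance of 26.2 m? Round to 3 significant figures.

f/2.50

Rearrange H = f²/(N·c) + f for N: N = f² / ((H − f)·c).
N = 28² / ((26200 − 28) × 0.012) = 784 / 314.1 ≈ 2.50.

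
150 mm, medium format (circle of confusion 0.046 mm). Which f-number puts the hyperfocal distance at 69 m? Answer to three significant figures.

Rearrange H = f²/(N·c) + f for N: N = f² / ((H − f)·c).
N = 150² / ((69000 − 150) × 0.046) = 22500 / 3167 ≈ 7.10.

f/7.10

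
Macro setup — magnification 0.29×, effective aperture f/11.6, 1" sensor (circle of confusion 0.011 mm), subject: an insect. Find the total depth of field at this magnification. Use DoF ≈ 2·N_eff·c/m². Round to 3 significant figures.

3.03 mm

At magnification m, DoF ≈ 2·N_eff·c/m² = 2 × 11.6 × 0.011 / 0.29² = 0.2552 / 0.0841 ≈ 3.03 mm.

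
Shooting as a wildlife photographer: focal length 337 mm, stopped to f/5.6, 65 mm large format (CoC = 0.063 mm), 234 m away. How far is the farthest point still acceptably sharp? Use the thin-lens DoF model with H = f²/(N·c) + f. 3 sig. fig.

854 m

Hyperfocal distance H = f²/(N·c) + f = 337²/(5.6 × 0.063) + 337 = 113569/0.3528 + 337 ≈ 322244.6 mm ≈ 322.2 m.
Far limit Df = s·(H − f)/(H − s) = 234000 × (322244.6 − 337) / (322244.6 − 234000) = 234000 × 321907.6 / 88244.6 ≈ 853609 mm ≈ 854 m.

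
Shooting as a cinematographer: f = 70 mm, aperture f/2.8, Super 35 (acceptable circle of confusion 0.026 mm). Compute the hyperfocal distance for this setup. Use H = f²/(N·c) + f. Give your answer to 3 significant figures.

Hyperfocal distance H = f²/(N·c) + f = 70²/(2.8 × 0.026) + 70 = 4900/0.0728 + 70 ≈ 67377.7 mm ≈ 67.4 m.

67.4 m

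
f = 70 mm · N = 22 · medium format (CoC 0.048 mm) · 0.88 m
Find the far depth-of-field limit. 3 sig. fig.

1.07 m

Hyperfocal distance H = f²/(N·c) + f = 70²/(22 × 0.048) + 70 = 4900/1.056 + 70 ≈ 4710.2 mm ≈ 4.710 m.
Far limit Df = s·(H − f)/(H − s) = 880 × (4710.2 − 70) / (4710.2 − 880) = 880 × 4640.2 / 3830.2 ≈ 1066.1 mm ≈ 1.07 m.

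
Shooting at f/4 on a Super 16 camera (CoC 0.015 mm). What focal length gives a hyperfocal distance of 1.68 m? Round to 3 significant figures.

From H = f²/(N·c) + f, with f ≪ H: f ≈ √(H·N·c) = √(1680 × 4 × 0.015) = √100.80 ≈ 10.04 mm.
The +f correction barely moves this — solving exactly, f² + N·c·f − N·c·H = 0 ⇒ f = (−N·c + √((N·c)² + 4·N·c·H))/2 = (−0.06 + √403.20)/2 ≈ 10.010 mm, so f ≈ 10.0 mm.

10.0 mm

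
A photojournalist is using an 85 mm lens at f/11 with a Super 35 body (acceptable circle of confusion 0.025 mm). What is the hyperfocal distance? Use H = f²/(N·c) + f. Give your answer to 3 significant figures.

Hyperfocal distance H = f²/(N·c) + f = 85²/(11 × 0.025) + 85 = 7225/0.275 + 85 ≈ 26357.7 mm ≈ 26.4 m.

26.4 m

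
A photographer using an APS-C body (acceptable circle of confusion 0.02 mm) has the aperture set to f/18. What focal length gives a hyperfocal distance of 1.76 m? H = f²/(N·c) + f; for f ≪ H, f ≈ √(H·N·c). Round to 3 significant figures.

25.0 mm

From H = f²/(N·c) + f, with f ≪ H: f ≈ √(H·N·c) = √(1760 × 18 × 0.02) = √633.60 ≈ 25.17 mm.
Exact: f² + N·c·f − N·c·H = 0 ⇒ f = (−N·c + √((N·c)² + 4·N·c·H))/2 = (−0.36 + √2534.5)/2 ≈ 24.992 mm ≈ 25.0 mm.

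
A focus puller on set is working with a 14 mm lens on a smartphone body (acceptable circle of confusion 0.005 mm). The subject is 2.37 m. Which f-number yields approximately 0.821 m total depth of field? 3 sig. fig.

Write h = H − f = f²/(N·c). The thin-lens limits are Dn = s·h/(h + (s−f)) and Df = s·h/(h − (s−f)), so DoF = Df − Dn = 2·s·(s−f)·h / (h² − (s−f)²).
That is a quadratic in h: DoF·h² − 2·s·(s−f)·h − DoF·(s−f)² = 0 ⇒ h = (s−f)·(s + √(s² + DoF²)) / DoF = 2356 × (2370 + √(2370² + 821²)) / 821 = 2356 × (2370 + 2508.17) / 821 ≈ 13999 mm.
Then N = f²/(c·h) = 14² / (0.005 × 13999) = 196 / 69.994 ≈ 2.80.

f/2.80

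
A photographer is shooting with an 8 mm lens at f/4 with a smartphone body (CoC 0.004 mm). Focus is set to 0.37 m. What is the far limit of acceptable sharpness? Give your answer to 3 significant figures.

407 mm

Hyperfocal distance H = f²/(N·c) + f = 8²/(4 × 0.004) + 8 = 64/0.016 + 8 ≈ 4008.0 mm ≈ 4.008 m.
Far limit Df = s·(H − f)/(H − s) = 370 × (4008.0 − 8) / (4008.0 − 370) = 370 × 4000.0 / 3638.0 ≈ 406.82 mm.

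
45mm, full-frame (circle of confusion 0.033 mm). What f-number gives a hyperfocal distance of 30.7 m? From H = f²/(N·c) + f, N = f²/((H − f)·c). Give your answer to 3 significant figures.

Rearrange H = f²/(N·c) + f for N: N = f² / ((H − f)·c).
N = 45² / ((30700 − 45) × 0.033) = 2025 / 1012 ≈ 2.00.

f/2.00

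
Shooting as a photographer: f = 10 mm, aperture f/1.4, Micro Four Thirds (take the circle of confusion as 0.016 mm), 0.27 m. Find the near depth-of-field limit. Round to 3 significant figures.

Hyperfocal distance H = f²/(N·c) + f = 10²/(1.4 × 0.016) + 10 = 100/0.0224 + 10 ≈ 4474.3 mm ≈ 4.474 m.
Near limit Dn = s·(H − f)/(H + s − 2f) = 270 × (4474.3 − 10) / (4474.3 + 270 − 2 × 10) = 270 × 4464.3 / 4724.3 ≈ 255.14 mm.

255 mm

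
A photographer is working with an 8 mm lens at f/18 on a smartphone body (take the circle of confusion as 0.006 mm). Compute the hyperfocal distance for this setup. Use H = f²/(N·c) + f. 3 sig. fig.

0.601 m

Hyperfocal distance H = f²/(N·c) + f = 8²/(18 × 0.006) + 8 = 64/0.108 + 8 ≈ 600.6 mm ≈ 0.601 m.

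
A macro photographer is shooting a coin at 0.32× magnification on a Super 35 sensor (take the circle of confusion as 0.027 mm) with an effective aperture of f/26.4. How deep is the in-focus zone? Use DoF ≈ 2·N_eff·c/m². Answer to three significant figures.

13.9 mm

At magnification m, DoF ≈ 2·N_eff·c/m² = 2 × 26.4 × 0.027 / 0.32² = 1.426 / 0.1024 ≈ 13.9 mm.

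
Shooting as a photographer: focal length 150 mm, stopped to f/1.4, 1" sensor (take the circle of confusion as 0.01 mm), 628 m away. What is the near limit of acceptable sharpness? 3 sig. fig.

452 m

Hyperfocal distance H = f²/(N·c) + f = 150²/(1.4 × 0.01) + 150 = 22500/0.014 + 150 ≈ 1607292.9 mm ≈ 1607 m.
Near limit Dn = s·(H − f)/(H + s − 2f) = 628000 × (1607292.9 − 150) / (1607292.9 + 628000 − 2 × 150) = 628000 × 1607142.9 / 2234992.9 ≈ 451583 mm ≈ 452 m.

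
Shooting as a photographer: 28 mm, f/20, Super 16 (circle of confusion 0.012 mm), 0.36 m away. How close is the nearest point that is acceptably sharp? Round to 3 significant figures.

327 mm

Hyperfocal distance H = f²/(N·c) + f = 28²/(20 × 0.012) + 28 = 784/0.24 + 28 ≈ 3294.7 mm ≈ 3.295 m.
Near limit Dn = s·(H − f)/(H + s − 2f) = 360 × (3294.7 − 28) / (3294.7 + 360 − 2 × 28) = 360 × 3266.7 / 3598.7 ≈ 326.79 mm.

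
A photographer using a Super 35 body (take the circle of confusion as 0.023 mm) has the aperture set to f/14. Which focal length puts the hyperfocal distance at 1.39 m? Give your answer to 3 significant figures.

21.0 mm

From H = f²/(N·c) + f, with f ≪ H: f ≈ √(H·N·c) = √(1390 × 14 × 0.023) = √447.58 ≈ 21.16 mm.
Exact: f² + N·c·f − N·c·H = 0 ⇒ f = (−N·c + √((N·c)² + 4·N·c·H))/2 = (−0.322 + √1790.4)/2 ≈ 20.996 mm ≈ 21.0 mm.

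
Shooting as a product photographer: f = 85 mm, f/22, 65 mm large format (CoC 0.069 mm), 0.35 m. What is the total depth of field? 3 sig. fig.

Hyperfocal distance H = f²/(N·c) + f = 85²/(22 × 0.069) + 85 = 7225/1.518 + 85 ≈ 4844.6 mm ≈ 4.845 m.
Near limit Dn = s·(H − f)/(H + s − 2f) = 350 × (4844.6 − 85) / (4844.6 + 350 − 2 × 85) = 350 × 4759.6 / 5024.6 ≈ 331.541 mm.
Far limit Df = s·(H − f)/(H − s) = 350 × (4844.6 − 85) / (4844.6 − 350) = 350 × 4759.6 / 4494.6 ≈ 370.636 mm.
Depth of field = Df − Dn = 370.636 − 331.541 ≈ 39.095 mm.

39.1 mm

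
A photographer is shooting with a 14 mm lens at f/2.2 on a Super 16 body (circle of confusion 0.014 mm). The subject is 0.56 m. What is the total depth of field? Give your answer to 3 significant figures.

Hyperfocal distance H = f²/(N·c) + f = 14²/(2.2 × 0.014) + 14 = 196/0.0308 + 14 ≈ 6377.6 mm ≈ 6.378 m.
Near limit Dn = s·(H − f)/(H + s − 2f) = 560 × (6377.6 − 14) / (6377.6 + 560 − 2 × 14) = 560 × 6363.6 / 6909.6 ≈ 515.749 mm.
Far limit Df = s·(H − f)/(H − s) = 560 × (6377.6 − 14) / (6377.6 − 560) = 560 × 6363.6 / 5817.6 ≈ 612.557 mm.
Depth of field = Df − Dn = 612.557 − 515.749 ≈ 96.808 mm.

96.8 mm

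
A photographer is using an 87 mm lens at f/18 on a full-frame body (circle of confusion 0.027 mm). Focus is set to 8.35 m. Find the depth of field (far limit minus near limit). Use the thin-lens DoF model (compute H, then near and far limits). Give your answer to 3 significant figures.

12.3 m

Hyperfocal distance H = f²/(N·c) + f = 87²/(18 × 0.027) + 87 = 7569/0.486 + 87 ≈ 15661.1 mm ≈ 15.66 m.
Near limit Dn = s·(H − f)/(H + s − 2f) = 8350 × (15661.1 − 87) / (15661.1 + 8350 − 2 × 87) = 8350 × 15574.1 / 23837.1 ≈ 5456 mm.
Far limit Df = s·(H − f)/(H − s) = 8350 × (15661.1 − 87) / (15661.1 − 8350) = 8350 × 15574.1 / 7311.1 ≈ 17787 mm.
Depth of field = Df − Dn = 17787 − 5456 ≈ 12331 mm ≈ 12.3 m.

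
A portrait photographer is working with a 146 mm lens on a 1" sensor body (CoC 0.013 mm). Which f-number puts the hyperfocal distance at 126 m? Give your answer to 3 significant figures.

f/13

Rearrange H = f²/(N·c) + f for N: N = f² / ((H − f)·c).
N = 146² / ((126000 − 146) × 0.013) = 21316 / 1636 ≈ 13.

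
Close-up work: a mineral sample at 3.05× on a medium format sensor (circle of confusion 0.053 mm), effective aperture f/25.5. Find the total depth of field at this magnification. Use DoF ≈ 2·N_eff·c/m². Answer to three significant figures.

At magnification m, DoF ≈ 2·N_eff·c/m² = 2 × 25.5 × 0.053 / 3.05² = 2.703 / 9.302 ≈ 0.291 mm.

0.291 mm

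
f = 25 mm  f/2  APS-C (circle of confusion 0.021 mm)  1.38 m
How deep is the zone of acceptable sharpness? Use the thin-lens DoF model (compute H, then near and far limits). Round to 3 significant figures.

253 mm

Hyperfocal distance H = f²/(N·c) + f = 25²/(2 × 0.021) + 25 = 625/0.042 + 25 ≈ 14906.0 mm ≈ 14.91 m.
Near limit Dn = s·(H − f)/(H + s − 2f) = 1380 × (14906.0 − 25) / (14906.0 + 1380 − 2 × 25) = 1380 × 14881.0 / 16236.0 ≈ 1264.83 mm.
Far limit Df = s·(H − f)/(H − s) = 1380 × (14906.0 − 25) / (14906.0 − 1380) = 1380 × 14881.0 / 13526.0 ≈ 1518.25 mm.
Depth of field = Df − Dn = 1518.25 − 1264.83 ≈ 253.42 mm.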